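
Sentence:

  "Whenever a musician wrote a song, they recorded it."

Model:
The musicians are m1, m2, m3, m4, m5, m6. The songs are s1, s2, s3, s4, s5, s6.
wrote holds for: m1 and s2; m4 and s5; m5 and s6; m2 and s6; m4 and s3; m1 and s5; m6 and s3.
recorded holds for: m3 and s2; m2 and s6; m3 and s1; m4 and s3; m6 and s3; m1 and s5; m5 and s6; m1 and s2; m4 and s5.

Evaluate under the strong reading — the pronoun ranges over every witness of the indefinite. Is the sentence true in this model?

"it" takes "a song" as antecedent — a donkey pronoun bound across the clause boundary.
Strong reading: for every (m,s) with wrote(m,s), recorded(m,s).
Restrictor pairs: (m1,s2) ✓  (m1,s5) ✓  (m2,s6) ✓  (m4,s3) ✓  (m4,s5) ✓  (m5,s6) ✓  (m6,s3) ✓
Every restrictor pair satisfies the scope.

True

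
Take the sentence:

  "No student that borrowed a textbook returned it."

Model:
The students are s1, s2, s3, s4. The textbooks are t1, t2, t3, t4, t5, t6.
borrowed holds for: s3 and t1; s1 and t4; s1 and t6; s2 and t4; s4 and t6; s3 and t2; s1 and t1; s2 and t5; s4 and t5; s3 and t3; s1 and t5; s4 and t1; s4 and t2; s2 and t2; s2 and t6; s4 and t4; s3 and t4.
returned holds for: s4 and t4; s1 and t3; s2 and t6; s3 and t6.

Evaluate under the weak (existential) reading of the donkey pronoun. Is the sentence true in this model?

"it" takes "a textbook" as antecedent — a donkey pronoun bound across the clause boundary.
Truth condition: for no (s,t) with borrowed(s,t) does returned(s,t) hold.
Restrictor pairs — does the scope hold? (s1,t1):fails  (s1,t4):fails  (s1,t5):fails  (s1,t6):fails  (s2,t2):fails  (s2,t4):fails  (s2,t5):fails  (s2,t6):holds  (s3,t1):fails  (s3,t2):fails  (s3,t3):fails  (s3,t4):fails  (s4,t1):fails  (s4,t2):fails  (s4,t4):holds  (s4,t5):fails  (s4,t6):fails
Scope holds for 2 pair(s), so the sentence is false.

False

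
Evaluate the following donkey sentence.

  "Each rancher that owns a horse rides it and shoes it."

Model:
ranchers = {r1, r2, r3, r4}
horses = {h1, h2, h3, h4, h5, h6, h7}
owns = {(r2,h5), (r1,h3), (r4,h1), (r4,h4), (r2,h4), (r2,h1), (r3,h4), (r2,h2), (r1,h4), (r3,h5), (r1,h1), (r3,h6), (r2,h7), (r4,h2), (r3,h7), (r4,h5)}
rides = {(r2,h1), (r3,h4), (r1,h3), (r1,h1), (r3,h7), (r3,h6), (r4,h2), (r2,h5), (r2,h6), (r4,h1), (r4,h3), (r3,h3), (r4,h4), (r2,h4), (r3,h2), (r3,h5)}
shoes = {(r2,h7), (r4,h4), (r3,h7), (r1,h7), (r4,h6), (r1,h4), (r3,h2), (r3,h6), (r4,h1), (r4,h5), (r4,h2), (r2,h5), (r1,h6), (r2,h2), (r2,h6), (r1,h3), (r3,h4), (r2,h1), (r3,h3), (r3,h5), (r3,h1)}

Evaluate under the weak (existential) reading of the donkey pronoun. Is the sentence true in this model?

True

"it" takes "a horse" as antecedent — a donkey pronoun bound across the clause boundary.
Weak reading: every rancher r with some owns-horse has at least one owns-horse h such that rides(r,h) ∧ shoes(r,h).
Per rancher: r1:✓  r2:✓  r3:✓  r4:✓
Every rancher in the restrictor has a witness.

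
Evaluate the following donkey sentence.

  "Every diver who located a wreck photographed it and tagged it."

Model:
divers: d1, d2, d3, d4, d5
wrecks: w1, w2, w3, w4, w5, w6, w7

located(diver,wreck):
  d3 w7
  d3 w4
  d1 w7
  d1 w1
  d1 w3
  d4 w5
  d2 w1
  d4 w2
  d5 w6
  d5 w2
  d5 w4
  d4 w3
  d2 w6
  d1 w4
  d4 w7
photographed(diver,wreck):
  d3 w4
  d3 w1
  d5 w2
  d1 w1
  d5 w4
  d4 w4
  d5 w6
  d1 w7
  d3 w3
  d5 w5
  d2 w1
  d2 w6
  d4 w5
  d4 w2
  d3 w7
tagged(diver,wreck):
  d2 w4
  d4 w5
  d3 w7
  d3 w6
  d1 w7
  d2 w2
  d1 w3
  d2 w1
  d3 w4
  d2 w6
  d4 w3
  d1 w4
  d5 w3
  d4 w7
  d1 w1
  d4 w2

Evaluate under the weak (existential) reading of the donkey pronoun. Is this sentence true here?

"it" takes "a wreck" as antecedent — a donkey pronoun bound across the clause boundary.
Weak reading: every diver d with some located-wreck has at least one located-wreck w such that photographed(d,w) ∧ tagged(d,w).
Per diver: d1:✓  d2:✓  d3:✓  d4:✓  d5:✗
d5 has no witness among its located-wrecks.

False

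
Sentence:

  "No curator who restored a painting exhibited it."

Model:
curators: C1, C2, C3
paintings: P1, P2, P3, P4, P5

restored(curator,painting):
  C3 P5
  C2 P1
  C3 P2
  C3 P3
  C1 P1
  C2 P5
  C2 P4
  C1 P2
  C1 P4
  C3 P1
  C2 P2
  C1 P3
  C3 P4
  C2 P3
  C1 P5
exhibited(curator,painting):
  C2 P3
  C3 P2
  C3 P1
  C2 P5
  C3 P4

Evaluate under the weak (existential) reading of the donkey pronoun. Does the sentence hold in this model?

False

"it" takes "a painting" as antecedent — a donkey pronoun bound across the clause boundary.
Truth condition: for no (c,p) with restored(c,p) does exhibited(c,p) hold.
Restrictor pairs — does the scope hold? (C1,P1):fails  (C1,P2):fails  (C1,P3):fails  (C1,P4):fails  (C1,P5):fails  (C2,P1):fails  (C2,P2):fails  (C2,P3):holds  (C2,P4):fails  (C2,P5):holds  (C3,P1):holds  (C3,P2):holds  (C3,P3):fails  (C3,P4):holds  (C3,P5):fails
Scope holds for 5 pair(s), so the sentence is false.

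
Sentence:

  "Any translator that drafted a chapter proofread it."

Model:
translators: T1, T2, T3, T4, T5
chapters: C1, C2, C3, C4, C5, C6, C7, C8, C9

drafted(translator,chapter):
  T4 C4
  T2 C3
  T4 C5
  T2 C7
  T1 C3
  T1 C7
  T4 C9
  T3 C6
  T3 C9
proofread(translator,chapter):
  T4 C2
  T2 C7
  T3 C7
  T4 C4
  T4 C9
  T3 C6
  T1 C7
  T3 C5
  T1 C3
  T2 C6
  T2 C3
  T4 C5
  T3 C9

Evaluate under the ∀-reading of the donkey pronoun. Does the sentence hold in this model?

"it" takes "a chapter" as antecedent — a donkey pronoun bound across the clause boundary.
Strong reading: for every (t,c) with drafted(t,c), proofread(t,c).
Restrictor pairs: (T1,C3) ✓  (T1,C7) ✓  (T2,C3) ✓  (T2,C7) ✓  (T3,C6) ✓  (T3,C9) ✓  (T4,C4) ✓  (T4,C5) ✓  (T4,C9) ✓
Every restrictor pair satisfies the scope.

True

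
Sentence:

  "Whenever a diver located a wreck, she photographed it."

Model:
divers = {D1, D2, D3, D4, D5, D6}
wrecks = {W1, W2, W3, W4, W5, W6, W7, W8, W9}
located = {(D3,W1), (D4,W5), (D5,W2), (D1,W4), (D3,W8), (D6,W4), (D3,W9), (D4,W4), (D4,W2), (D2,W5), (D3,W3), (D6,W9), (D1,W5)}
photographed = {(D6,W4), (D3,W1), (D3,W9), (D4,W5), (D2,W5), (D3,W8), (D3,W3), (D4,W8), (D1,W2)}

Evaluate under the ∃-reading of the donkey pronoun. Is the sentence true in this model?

False

"it" takes "a wreck" as antecedent — a donkey pronoun bound across the clause boundary.
Weak reading: every diver d with some located-wreck has at least one located-wreck w such that photographed(d,w).
Per diver: D1:✗  D2:✓  D3:✓  D4:✓  D5:✗  D6:✓
D1 has no witness among its located-wrecks.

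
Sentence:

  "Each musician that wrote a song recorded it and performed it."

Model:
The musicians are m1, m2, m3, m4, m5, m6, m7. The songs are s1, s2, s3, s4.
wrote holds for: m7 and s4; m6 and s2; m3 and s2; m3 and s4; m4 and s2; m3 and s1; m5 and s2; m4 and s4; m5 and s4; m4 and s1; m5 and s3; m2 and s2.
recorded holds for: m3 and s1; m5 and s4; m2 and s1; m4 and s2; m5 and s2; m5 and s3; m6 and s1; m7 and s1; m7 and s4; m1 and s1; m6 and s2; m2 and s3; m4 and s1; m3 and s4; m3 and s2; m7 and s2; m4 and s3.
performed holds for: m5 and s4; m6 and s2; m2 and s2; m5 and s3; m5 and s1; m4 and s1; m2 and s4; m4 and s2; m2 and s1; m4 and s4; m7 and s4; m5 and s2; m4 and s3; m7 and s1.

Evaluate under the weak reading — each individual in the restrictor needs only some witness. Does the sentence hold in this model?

False

"it" takes "a song" as antecedent — a donkey pronoun bound across the clause boundary.
Weak reading: every musician m with some wrote-song has at least one wrote-song s such that recorded(m,s) ∧ performed(m,s).
Per musician: m2:✗  m3:✗  m4:✓  m5:✓  m6:✓  m7:✓
m2 has no witness among its wrote-songs.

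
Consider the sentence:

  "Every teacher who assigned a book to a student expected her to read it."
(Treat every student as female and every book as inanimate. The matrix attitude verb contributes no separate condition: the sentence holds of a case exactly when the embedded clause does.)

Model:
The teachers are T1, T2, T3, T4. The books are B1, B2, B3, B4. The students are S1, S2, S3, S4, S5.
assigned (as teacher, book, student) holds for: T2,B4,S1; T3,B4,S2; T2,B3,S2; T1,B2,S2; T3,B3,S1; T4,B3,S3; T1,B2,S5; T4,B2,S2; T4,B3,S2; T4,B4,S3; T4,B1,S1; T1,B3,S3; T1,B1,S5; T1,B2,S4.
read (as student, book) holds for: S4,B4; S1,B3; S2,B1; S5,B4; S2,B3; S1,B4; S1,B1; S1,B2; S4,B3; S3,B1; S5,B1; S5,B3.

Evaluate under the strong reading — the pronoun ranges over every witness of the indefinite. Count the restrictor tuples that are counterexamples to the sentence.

"her" takes "a student" as antecedent and "it" takes "a book"; both are donkey pronouns co-varying with the restrictor.
Strong reading: for every (t,b,s) with assigned(t,b,s), read(s,b).
Restrictor triples: (T1,B1,S5)→read(S5,B1) ✓  (T1,B2,S2)→read(S2,B2) ✗  (T1,B2,S4)→read(S4,B2) ✗  (T1,B2,S5)→read(S5,B2) ✗  (T1,B3,S3)→read(S3,B3) ✗  (T2,B3,S2)→read(S2,B3) ✓  (T2,B4,S1)→read(S1,B4) ✓  (T3,B3,S1)→read(S1,B3) ✓  (T3,B4,S2)→read(S2,B4) ✗  (T4,B1,S1)→read(S1,B1) ✓  (T4,B2,S2)→read(S2,B2) ✗  (T4,B3,S2)→read(S2,B3) ✓  (T4,B3,S3)→read(S3,B3) ✗  (T4,B4,S3)→read(S3,B4) ✗
Counterexamples (restrictor triples failing the scope): 8.

8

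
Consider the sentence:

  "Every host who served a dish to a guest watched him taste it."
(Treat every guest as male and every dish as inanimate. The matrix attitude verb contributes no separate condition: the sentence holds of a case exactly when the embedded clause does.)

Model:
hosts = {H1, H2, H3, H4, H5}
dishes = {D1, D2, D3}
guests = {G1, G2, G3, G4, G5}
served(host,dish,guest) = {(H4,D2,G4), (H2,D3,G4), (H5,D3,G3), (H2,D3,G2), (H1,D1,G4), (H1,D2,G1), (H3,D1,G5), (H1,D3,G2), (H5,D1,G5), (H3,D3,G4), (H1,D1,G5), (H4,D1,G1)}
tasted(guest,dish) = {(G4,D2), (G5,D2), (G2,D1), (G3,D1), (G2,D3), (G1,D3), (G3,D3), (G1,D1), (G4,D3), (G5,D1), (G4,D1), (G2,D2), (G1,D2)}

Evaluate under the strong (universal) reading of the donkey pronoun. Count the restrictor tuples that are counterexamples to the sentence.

0

"him" takes "a guest" as antecedent and "it" takes "a dish"; both are donkey pronouns co-varying with the restrictor.
Strong reading: for every (h,d,g) with served(h,d,g), tasted(g,d).
Restrictor triples: (H1,D1,G4)→tasted(G4,D1) ✓  (H1,D1,G5)→tasted(G5,D1) ✓  (H1,D2,G1)→tasted(G1,D2) ✓  (H1,D3,G2)→tasted(G2,D3) ✓  (H2,D3,G2)→tasted(G2,D3) ✓  (H2,D3,G4)→tasted(G4,D3) ✓  (H3,D1,G5)→tasted(G5,D1) ✓  (H3,D3,G4)→tasted(G4,D3) ✓  (H4,D1,G1)→tasted(G1,D1) ✓  (H4,D2,G4)→tasted(G4,D2) ✓  (H5,D1,G5)→tasted(G5,D1) ✓  (H5,D3,G3)→tasted(G3,D3) ✓
Counterexamples (restrictor triples failing the scope): 0.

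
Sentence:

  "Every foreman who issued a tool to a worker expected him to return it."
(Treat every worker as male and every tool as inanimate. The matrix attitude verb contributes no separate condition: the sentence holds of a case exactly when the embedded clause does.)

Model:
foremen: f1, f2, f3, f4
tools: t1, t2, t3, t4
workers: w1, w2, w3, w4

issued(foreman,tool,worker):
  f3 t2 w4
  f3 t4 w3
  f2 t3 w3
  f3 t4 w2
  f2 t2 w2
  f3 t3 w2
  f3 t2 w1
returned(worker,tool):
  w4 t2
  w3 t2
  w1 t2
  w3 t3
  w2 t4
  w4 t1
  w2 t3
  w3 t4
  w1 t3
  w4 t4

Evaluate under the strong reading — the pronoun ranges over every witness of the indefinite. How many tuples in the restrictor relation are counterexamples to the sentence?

1

"him" takes "a worker" as antecedent and "it" takes "a tool"; both are donkey pronouns co-varying with the restrictor.
Strong reading: for every (f,t,w) with issued(f,t,w), returned(w,t).
Restrictor triples: (f2,t2,w2)→returned(w2,t2) ✗  (f2,t3,w3)→returned(w3,t3) ✓  (f3,t2,w1)→returned(w1,t2) ✓  (f3,t2,w4)→returned(w4,t2) ✓  (f3,t3,w2)→returned(w2,t3) ✓  (f3,t4,w2)→returned(w2,t4) ✓  (f3,t4,w3)→returned(w3,t4) ✓
Counterexamples (restrictor triples failing the scope): 1.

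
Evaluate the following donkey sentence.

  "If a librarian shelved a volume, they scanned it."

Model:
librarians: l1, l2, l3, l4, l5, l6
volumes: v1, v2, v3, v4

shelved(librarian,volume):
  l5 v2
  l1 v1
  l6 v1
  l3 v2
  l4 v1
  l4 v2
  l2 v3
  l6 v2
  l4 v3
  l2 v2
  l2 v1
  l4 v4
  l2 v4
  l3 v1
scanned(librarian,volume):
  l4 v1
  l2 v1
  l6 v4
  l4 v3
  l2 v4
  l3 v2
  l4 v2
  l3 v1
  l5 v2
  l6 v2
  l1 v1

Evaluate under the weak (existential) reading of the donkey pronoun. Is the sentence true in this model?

True

"it" takes "a volume" as antecedent — a donkey pronoun bound across the clause boundary.
Weak reading: every librarian l with some shelved-volume has at least one shelved-volume v such that scanned(l,v).
Per librarian: l1:✓  l2:✓  l3:✓  l4:✓  l5:✓  l6:✓
Every librarian in the restrictor has a witness.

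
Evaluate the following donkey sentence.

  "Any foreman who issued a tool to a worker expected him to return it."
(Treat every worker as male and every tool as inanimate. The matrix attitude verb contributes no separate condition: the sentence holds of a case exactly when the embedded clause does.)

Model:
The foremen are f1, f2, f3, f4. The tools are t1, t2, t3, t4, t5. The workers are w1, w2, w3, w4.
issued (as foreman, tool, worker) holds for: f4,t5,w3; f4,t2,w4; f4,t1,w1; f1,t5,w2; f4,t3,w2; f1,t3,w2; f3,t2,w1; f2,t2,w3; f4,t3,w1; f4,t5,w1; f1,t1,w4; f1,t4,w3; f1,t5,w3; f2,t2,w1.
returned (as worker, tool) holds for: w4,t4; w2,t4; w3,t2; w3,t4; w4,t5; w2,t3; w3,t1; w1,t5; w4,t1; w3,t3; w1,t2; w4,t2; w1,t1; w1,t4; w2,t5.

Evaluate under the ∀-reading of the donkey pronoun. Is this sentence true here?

"him" takes "a worker" as antecedent and "it" takes "a tool"; both are donkey pronouns co-varying with the restrictor.
Strong reading: for every (f,t,w) with issued(f,t,w), returned(w,t).
Restrictor triples: (f1,t1,w4)→returned(w4,t1) ✓  (f1,t3,w2)→returned(w2,t3) ✓  (f1,t4,w3)→returned(w3,t4) ✓  (f1,t5,w2)→returned(w2,t5) ✓  (f1,t5,w3)→returned(w3,t5) ✗  (f2,t2,w1)→returned(w1,t2) ✓  (f2,t2,w3)→returned(w3,t2) ✓  (f3,t2,w1)→returned(w1,t2) ✓  (f4,t1,w1)→returned(w1,t1) ✓  (f4,t2,w4)→returned(w4,t2) ✓  (f4,t3,w1)→returned(w1,t3) ✗  (f4,t3,w2)→returned(w2,t3) ✓  (f4,t5,w1)→returned(w1,t5) ✓  (f4,t5,w3)→returned(w3,t5) ✗
Counterexample: (f1,t5,w3) — returned(w3,t5) does not hold.

False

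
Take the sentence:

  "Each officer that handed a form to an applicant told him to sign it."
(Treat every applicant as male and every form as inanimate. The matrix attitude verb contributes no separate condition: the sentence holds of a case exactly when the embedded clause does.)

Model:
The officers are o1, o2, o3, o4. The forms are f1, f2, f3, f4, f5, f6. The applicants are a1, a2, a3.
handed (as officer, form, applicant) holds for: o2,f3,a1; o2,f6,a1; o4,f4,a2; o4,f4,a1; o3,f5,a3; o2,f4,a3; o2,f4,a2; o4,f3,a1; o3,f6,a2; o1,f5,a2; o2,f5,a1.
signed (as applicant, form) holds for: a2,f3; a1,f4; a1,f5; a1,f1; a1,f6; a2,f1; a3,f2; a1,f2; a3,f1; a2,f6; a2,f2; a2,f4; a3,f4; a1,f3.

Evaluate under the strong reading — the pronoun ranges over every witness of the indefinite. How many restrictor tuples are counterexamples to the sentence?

"him" takes "an applicant" as antecedent and "it" takes "a form"; both are donkey pronouns co-varying with the restrictor.
Strong reading: for every (o,f,a) with handed(o,f,a), signed(a,f).
Restrictor triples: (o1,f5,a2)→signed(a2,f5) ✗  (o2,f3,a1)→signed(a1,f3) ✓  (o2,f4,a2)→signed(a2,f4) ✓  (o2,f4,a3)→signed(a3,f4) ✓  (o2,f5,a1)→signed(a1,f5) ✓  (o2,f6,a1)→signed(a1,f6) ✓  (o3,f5,a3)→signed(a3,f5) ✗  (o3,f6,a2)→signed(a2,f6) ✓  (o4,f3,a1)→signed(a1,f3) ✓  (o4,f4,a1)→signed(a1,f4) ✓  (o4,f4,a2)→signed(a2,f4) ✓
Counterexamples (restrictor triples failing the scope): 2.

2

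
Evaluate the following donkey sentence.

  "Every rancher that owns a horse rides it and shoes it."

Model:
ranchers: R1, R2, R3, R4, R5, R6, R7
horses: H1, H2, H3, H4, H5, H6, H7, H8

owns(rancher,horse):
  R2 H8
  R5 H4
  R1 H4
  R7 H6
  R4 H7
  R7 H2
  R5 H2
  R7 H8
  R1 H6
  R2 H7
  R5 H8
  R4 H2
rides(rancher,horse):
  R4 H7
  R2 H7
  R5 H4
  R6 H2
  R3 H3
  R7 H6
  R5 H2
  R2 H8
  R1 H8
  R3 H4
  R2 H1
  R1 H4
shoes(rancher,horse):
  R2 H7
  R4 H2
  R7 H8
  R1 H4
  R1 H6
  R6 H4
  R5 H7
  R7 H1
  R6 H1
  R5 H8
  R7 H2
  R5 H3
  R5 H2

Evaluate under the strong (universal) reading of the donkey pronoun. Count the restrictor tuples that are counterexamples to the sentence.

9

"it" takes "a horse" as antecedent — a donkey pronoun bound across the clause boundary.
Strong reading: for every (r,h) with owns(r,h), rides(r,h) ∧ shoes(r,h).
Restrictor pairs: (R1,H4) ✓  (R1,H6) ✗  (R2,H7) ✓  (R2,H8) ✗  (R4,H2) ✗  (R4,H7) ✗  (R5,H2) ✓  (R5,H4) ✗  (R5,H8) ✗  (R7,H2) ✗  (R7,H6) ✗  (R7,H8) ✗
Counterexamples (restrictor pairs failing the scope): 9.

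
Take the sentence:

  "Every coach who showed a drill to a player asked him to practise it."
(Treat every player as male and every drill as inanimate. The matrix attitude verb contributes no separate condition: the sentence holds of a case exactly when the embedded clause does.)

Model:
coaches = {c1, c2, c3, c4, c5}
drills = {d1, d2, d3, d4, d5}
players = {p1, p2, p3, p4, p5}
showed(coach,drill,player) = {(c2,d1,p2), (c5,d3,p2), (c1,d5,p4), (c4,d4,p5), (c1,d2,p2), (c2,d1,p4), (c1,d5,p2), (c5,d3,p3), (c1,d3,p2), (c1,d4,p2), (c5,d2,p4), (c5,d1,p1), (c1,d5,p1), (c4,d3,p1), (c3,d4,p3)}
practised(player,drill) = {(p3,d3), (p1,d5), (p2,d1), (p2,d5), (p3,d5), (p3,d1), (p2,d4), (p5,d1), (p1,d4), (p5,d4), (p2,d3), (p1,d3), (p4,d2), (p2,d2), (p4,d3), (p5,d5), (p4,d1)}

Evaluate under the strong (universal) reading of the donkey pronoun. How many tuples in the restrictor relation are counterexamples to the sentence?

"him" takes "a player" as antecedent and "it" takes "a drill"; both are donkey pronouns co-varying with the restrictor.
Strong reading: for every (c,d,p) with showed(c,d,p), practised(p,d).
Restrictor triples: (c1,d2,p2)→practised(p2,d2) ✓  (c1,d3,p2)→practised(p2,d3) ✓  (c1,d4,p2)→practised(p2,d4) ✓  (c1,d5,p1)→practised(p1,d5) ✓  (c1,d5,p2)→practised(p2,d5) ✓  (c1,d5,p4)→practised(p4,d5) ✗  (c2,d1,p2)→practised(p2,d1) ✓  (c2,d1,p4)→practised(p4,d1) ✓  (c3,d4,p3)→practised(p3,d4) ✗  (c4,d3,p1)→practised(p1,d3) ✓  (c4,d4,p5)→practised(p5,d4) ✓  (c5,d1,p1)→practised(p1,d1) ✗  (c5,d2,p4)→practised(p4,d2) ✓  (c5,d3,p2)→practised(p2,d3) ✓  (c5,d3,p3)→practised(p3,d3) ✓
Counterexamples (restrictor triples failing the scope): 3.

3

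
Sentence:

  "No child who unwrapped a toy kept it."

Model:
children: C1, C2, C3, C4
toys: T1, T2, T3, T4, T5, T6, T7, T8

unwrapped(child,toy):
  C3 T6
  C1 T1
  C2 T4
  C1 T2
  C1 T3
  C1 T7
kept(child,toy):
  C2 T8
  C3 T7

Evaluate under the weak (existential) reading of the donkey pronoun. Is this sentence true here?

"it" takes "a toy" as antecedent — a donkey pronoun bound across the clause boundary.
Truth condition: for no (c,t) with unwrapped(c,t) does kept(c,t) hold.
Restrictor pairs — does the scope hold? (C1,T1):fails  (C1,T2):fails  (C1,T3):fails  (C1,T7):fails  (C2,T4):fails  (C3,T6):fails
Scope holds for no restrictor pair, so the sentence is true.

True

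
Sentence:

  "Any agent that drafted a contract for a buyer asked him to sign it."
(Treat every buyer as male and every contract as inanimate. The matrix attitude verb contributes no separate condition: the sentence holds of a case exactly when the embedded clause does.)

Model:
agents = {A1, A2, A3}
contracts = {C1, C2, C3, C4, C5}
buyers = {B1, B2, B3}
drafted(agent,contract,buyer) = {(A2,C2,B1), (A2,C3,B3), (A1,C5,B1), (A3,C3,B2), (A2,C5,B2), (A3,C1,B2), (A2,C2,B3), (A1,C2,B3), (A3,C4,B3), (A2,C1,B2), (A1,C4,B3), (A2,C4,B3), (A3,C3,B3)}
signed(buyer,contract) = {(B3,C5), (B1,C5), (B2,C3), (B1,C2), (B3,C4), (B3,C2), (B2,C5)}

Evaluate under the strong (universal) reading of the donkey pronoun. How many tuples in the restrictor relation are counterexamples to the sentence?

4

"him" takes "a buyer" as antecedent and "it" takes "a contract"; both are donkey pronouns co-varying with the restrictor.
Strong reading: for every (a,c,b) with drafted(a,c,b), signed(b,c).
Restrictor triples: (A1,C2,B3)→signed(B3,C2) ✓  (A1,C4,B3)→signed(B3,C4) ✓  (A1,C5,B1)→signed(B1,C5) ✓  (A2,C1,B2)→signed(B2,C1) ✗  (A2,C2,B1)→signed(B1,C2) ✓  (A2,C2,B3)→signed(B3,C2) ✓  (A2,C3,B3)→signed(B3,C3) ✗  (A2,C4,B3)→signed(B3,C4) ✓  (A2,C5,B2)→signed(B2,C5) ✓  (A3,C1,B2)→signed(B2,C1) ✗  (A3,C3,B2)→signed(B2,C3) ✓  (A3,C3,B3)→signed(B3,C3) ✗  (A3,C4,B3)→signed(B3,C4) ✓
Counterexamples (restrictor triples failing the scope): 4.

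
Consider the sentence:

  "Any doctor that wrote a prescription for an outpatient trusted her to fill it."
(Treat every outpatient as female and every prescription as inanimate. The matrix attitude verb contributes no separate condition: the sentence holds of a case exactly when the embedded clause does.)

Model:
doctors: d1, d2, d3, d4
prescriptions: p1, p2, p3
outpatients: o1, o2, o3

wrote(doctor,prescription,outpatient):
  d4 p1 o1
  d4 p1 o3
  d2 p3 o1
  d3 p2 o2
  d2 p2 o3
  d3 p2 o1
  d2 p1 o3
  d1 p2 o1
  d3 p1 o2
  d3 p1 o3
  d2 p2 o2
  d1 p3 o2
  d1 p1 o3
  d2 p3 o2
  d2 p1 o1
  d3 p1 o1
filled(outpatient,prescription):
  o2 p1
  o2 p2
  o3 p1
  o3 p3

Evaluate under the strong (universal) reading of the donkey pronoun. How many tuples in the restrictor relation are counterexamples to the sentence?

"her" takes "an outpatient" as antecedent and "it" takes "a prescription"; both are donkey pronouns co-varying with the restrictor.
Strong reading: for every (d,p,o) with wrote(d,p,o), filled(o,p).
Restrictor triples: (d1,p1,o3)→filled(o3,p1) ✓  (d1,p2,o1)→filled(o1,p2) ✗  (d1,p3,o2)→filled(o2,p3) ✗  (d2,p1,o1)→filled(o1,p1) ✗  (d2,p1,o3)→filled(o3,p1) ✓  (d2,p2,o2)→filled(o2,p2) ✓  (d2,p2,o3)→filled(o3,p2) ✗  (d2,p3,o1)→filled(o1,p3) ✗  (d2,p3,o2)→filled(o2,p3) ✗  (d3,p1,o1)→filled(o1,p1) ✗  (d3,p1,o2)→filled(o2,p1) ✓  (d3,p1,o3)→filled(o3,p1) ✓  (d3,p2,o1)→filled(o1,p2) ✗  (d3,p2,o2)→filled(o2,p2) ✓  (d4,p1,o1)→filled(o1,p1) ✗  (d4,p1,o3)→filled(o3,p1) ✓
Counterexamples (restrictor triples failing the scope): 9.

9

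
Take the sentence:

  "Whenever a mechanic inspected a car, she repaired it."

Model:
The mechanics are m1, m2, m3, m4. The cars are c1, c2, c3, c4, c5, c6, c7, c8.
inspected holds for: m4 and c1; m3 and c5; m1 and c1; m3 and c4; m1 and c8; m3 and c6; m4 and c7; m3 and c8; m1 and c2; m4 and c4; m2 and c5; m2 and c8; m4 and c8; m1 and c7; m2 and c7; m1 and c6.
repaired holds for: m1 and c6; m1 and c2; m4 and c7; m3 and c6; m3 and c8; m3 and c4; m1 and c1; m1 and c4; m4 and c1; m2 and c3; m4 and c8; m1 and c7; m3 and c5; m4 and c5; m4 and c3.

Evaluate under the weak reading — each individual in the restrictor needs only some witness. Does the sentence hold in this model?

"it" takes "a car" as antecedent — a donkey pronoun bound across the clause boundary.
Weak reading: every mechanic m with some inspected-car has at least one inspected-car c such that repaired(m,c).
Per mechanic: m1:✓  m2:✗  m3:✓  m4:✓
m2 has no witness among its inspected-cars.

False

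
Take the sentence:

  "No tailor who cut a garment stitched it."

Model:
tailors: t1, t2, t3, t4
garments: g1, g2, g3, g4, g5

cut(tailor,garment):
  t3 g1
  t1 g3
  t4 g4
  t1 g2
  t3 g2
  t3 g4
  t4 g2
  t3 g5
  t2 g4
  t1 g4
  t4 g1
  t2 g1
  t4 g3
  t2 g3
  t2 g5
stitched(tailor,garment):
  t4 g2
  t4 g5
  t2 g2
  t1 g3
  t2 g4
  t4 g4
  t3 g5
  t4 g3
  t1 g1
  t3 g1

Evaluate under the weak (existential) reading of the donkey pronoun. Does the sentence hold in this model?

False

"it" takes "a garment" as antecedent — a donkey pronoun bound across the clause boundary.
Truth condition: for no (t,g) with cut(t,g) does stitched(t,g) hold.
Restrictor pairs — does the scope hold? (t1,g2):fails  (t1,g3):holds  (t1,g4):fails  (t2,g1):fails  (t2,g3):fails  (t2,g4):holds  (t2,g5):fails  (t3,g1):holds  (t3,g2):fails  (t3,g4):fails  (t3,g5):holds  (t4,g1):fails  (t4,g2):holds  (t4,g3):holds  (t4,g4):holds
Scope holds for 7 pair(s), so the sentence is false.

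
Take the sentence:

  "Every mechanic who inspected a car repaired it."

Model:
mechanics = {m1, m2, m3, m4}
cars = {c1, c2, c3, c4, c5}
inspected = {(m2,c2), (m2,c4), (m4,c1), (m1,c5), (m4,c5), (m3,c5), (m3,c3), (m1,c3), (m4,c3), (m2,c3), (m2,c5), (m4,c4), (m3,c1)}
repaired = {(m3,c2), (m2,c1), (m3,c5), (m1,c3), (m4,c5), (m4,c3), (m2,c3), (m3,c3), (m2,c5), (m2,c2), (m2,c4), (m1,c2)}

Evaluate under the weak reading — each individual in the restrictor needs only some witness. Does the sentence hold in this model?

True

"it" takes "a car" as antecedent — a donkey pronoun bound across the clause boundary.
Weak reading: every mechanic m with some inspected-car has at least one inspected-car c such that repaired(m,c).
Per mechanic: m1:✓  m2:✓  m3:✓  m4:✓
Every mechanic in the restrictor has a witness.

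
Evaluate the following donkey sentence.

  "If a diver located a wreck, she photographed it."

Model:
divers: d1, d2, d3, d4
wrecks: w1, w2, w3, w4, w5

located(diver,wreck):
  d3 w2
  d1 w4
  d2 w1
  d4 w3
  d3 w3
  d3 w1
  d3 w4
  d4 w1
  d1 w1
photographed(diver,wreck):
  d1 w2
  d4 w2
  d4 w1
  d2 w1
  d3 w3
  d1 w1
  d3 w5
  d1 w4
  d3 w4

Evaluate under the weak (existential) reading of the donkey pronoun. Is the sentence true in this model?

"it" takes "a wreck" as antecedent — a donkey pronoun bound across the clause boundary.
Weak reading: every diver d with some located-wreck has at least one located-wreck w such that photographed(d,w).
Per diver: d1:✓  d2:✓  d3:✓  d4:✓
Every diver in the restrictor has a witness.

True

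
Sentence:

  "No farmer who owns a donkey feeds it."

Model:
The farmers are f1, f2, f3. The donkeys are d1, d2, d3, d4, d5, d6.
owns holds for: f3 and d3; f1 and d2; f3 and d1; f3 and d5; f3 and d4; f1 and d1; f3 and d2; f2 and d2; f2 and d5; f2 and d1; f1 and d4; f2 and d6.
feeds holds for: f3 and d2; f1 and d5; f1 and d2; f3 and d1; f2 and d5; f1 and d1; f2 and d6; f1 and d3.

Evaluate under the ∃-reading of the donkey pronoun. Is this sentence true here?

False

"it" takes "a donkey" as antecedent — a donkey pronoun bound across the clause boundary.
Truth condition: for no (f,d) with owns(f,d) does feeds(f,d) hold.
Restrictor pairs — does the scope hold? (f1,d1):holds  (f1,d2):holds  (f1,d4):fails  (f2,d1):fails  (f2,d2):fails  (f2,d5):holds  (f2,d6):holds  (f3,d1):holds  (f3,d2):holds  (f3,d3):fails  (f3,d4):fails  (f3,d5):fails
Scope holds for 6 pair(s), so the sentence is false.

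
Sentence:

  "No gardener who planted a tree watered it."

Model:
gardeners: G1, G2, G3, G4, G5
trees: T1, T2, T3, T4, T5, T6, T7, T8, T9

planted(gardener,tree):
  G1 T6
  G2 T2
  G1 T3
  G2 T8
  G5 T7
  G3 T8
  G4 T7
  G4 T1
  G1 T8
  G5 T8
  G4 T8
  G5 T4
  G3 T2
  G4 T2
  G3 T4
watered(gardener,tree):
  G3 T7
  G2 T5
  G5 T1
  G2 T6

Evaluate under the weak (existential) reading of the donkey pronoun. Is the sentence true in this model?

True

"it" takes "a tree" as antecedent — a donkey pronoun bound across the clause boundary.
Truth condition: for no (g,t) with planted(g,t) does watered(g,t) hold.
Restrictor pairs — does the scope hold? (G1,T3):fails  (G1,T6):fails  (G1,T8):fails  (G2,T2):fails  (G2,T8):fails  (G3,T2):fails  (G3,T4):fails  (G3,T8):fails  (G4,T1):fails  (G4,T2):fails  (G4,T7):fails  (G4,T8):fails  (G5,T4):fails  (G5,T7):fails  (G5,T8):fails
Scope holds for no restrictor pair, so the sentence is true.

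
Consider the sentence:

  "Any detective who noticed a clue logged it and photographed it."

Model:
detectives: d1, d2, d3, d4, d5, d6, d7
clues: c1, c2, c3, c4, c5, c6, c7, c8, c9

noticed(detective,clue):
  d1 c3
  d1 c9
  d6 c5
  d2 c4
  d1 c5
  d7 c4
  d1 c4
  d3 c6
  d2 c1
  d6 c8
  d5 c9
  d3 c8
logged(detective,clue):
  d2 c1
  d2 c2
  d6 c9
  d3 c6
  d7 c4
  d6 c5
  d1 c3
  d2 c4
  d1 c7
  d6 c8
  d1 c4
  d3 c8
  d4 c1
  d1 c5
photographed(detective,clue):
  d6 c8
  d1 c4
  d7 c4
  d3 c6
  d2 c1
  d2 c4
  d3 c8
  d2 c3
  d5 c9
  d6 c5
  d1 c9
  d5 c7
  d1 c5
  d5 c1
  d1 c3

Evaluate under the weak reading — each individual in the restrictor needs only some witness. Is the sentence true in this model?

"it" takes "a clue" as antecedent — a donkey pronoun bound across the clause boundary.
Weak reading: every detective d with some noticed-clue has at least one noticed-clue c such that logged(d,c) ∧ photographed(d,c).
Per detective: d1:✓  d2:✓  d3:✓  d5:✗  d6:✓  d7:✓
d5 has no witness among its noticed-clues.

False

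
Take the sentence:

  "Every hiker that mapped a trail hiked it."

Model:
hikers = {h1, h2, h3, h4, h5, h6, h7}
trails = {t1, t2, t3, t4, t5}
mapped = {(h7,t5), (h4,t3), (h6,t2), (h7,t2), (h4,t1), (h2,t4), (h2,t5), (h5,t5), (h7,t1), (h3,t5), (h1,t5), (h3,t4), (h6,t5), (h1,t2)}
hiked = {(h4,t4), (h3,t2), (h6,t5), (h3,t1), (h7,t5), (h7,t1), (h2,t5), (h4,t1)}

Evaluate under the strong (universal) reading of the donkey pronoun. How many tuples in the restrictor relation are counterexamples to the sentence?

"it" takes "a trail" as antecedent — a donkey pronoun bound across the clause boundary.
Strong reading: for every (h,t) with mapped(h,t), hiked(h,t).
Restrictor pairs: (h1,t2) ✗  (h1,t5) ✗  (h2,t4) ✗  (h2,t5) ✓  (h3,t4) ✗  (h3,t5) ✗  (h4,t1) ✓  (h4,t3) ✗  (h5,t5) ✗  (h6,t2) ✗  (h6,t5) ✓  (h7,t1) ✓  (h7,t2) ✗  (h7,t5) ✓
Counterexamples (restrictor pairs failing the scope): 9.

9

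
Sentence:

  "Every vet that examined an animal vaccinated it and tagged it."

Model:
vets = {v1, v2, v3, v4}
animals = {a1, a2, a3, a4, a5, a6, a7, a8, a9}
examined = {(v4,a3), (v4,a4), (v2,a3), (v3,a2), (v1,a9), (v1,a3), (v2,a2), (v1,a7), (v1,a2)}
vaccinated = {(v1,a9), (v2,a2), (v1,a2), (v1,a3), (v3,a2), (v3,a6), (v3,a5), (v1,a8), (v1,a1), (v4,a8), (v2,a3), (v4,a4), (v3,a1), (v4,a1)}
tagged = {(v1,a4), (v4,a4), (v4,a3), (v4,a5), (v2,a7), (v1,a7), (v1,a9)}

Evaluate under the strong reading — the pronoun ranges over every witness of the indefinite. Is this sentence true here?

"it" takes "an animal" as antecedent — a donkey pronoun bound across the clause boundary.
Strong reading: for every (v,a) with examined(v,a), vaccinated(v,a) ∧ tagged(v,a).
Restrictor pairs: (v1,a2) ✗  (v1,a3) ✗  (v1,a7) ✗  (v1,a9) ✓  (v2,a2) ✗  (v2,a3) ✗  (v3,a2) ✗  (v4,a3) ✗  (v4,a4) ✓
Counterexample: (v1,a2) is in examined but fails the scope.

False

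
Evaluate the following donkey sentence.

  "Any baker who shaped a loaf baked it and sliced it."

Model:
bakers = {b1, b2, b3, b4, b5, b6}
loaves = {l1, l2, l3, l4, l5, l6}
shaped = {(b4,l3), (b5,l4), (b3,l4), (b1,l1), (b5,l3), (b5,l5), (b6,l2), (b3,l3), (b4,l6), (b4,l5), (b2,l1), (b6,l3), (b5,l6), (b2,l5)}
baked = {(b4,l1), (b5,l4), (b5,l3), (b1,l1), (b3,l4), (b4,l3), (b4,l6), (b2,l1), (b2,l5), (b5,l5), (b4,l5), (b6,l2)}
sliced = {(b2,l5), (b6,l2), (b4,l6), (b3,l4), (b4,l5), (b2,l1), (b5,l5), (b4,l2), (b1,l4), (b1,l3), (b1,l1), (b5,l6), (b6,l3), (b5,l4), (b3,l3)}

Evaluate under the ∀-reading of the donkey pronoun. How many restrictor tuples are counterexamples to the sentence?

"it" takes "a loaf" as antecedent — a donkey pronoun bound across the clause boundary.
Strong reading: for every (b,l) with shaped(b,l), baked(b,l) ∧ sliced(b,l).
Restrictor pairs: (b1,l1) ✓  (b2,l1) ✓  (b2,l5) ✓  (b3,l3) ✗  (b3,l4) ✓  (b4,l3) ✗  (b4,l5) ✓  (b4,l6) ✓  (b5,l3) ✗  (b5,l4) ✓  (b5,l5) ✓  (b5,l6) ✗  (b6,l2) ✓  (b6,l3) ✗
Counterexamples (restrictor pairs failing the scope): 5.

5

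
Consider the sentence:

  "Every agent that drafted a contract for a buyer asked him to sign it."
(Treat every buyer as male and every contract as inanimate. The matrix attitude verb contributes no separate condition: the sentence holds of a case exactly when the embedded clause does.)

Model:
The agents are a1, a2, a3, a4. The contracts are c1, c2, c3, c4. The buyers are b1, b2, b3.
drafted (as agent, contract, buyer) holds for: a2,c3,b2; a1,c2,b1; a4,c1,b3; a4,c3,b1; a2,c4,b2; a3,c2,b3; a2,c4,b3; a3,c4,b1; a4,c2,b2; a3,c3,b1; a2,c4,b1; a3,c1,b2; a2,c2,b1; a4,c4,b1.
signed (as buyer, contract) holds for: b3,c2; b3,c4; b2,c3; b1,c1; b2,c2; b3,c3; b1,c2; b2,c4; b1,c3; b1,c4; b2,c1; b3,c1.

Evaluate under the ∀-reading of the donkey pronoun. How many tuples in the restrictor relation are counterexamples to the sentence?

0

"him" takes "a buyer" as antecedent and "it" takes "a contract"; both are donkey pronouns co-varying with the restrictor.
Strong reading: for every (a,c,b) with drafted(a,c,b), signed(b,c).
Restrictor triples: (a1,c2,b1)→signed(b1,c2) ✓  (a2,c2,b1)→signed(b1,c2) ✓  (a2,c3,b2)→signed(b2,c3) ✓  (a2,c4,b1)→signed(b1,c4) ✓  (a2,c4,b2)→signed(b2,c4) ✓  (a2,c4,b3)→signed(b3,c4) ✓  (a3,c1,b2)→signed(b2,c1) ✓  (a3,c2,b3)→signed(b3,c2) ✓  (a3,c3,b1)→signed(b1,c3) ✓  (a3,c4,b1)→signed(b1,c4) ✓  (a4,c1,b3)→signed(b3,c1) ✓  (a4,c2,b2)→signed(b2,c2) ✓  (a4,c3,b1)→signed(b1,c3) ✓  (a4,c4,b1)→signed(b1,c4) ✓
Counterexamples (restrictor triples failing the scope): 0.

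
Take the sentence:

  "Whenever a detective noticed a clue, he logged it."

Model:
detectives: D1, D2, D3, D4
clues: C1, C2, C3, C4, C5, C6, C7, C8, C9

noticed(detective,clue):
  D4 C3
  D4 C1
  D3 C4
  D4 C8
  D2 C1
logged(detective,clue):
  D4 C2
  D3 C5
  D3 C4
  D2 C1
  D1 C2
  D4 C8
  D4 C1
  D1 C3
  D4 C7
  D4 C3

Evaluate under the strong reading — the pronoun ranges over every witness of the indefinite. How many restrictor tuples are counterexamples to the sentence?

"it" takes "a clue" as antecedent — a donkey pronoun bound across the clause boundary.
Strong reading: for every (d,c) with noticed(d,c), logged(d,c).
Restrictor pairs: (D2,C1) ✓  (D3,C4) ✓  (D4,C1) ✓  (D4,C3) ✓  (D4,C8) ✓
Counterexamples (restrictor pairs failing the scope): 0.

0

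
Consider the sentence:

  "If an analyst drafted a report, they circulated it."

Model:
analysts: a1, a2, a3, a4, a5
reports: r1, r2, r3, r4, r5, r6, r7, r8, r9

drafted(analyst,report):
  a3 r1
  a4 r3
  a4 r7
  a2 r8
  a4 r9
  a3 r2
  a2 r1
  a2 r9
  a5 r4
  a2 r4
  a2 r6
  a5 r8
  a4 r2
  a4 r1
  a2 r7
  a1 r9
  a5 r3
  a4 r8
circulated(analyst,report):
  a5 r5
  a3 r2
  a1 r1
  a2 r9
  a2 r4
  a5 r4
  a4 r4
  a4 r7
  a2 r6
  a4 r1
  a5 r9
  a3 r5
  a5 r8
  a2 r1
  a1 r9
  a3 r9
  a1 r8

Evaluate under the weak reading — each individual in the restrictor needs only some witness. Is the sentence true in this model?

"it" takes "a report" as antecedent — a donkey pronoun bound across the clause boundary.
Weak reading: every analyst a with some drafted-report has at least one drafted-report r such that circulated(a,r).
Per analyst: a1:✓  a2:✓  a3:✓  a4:✓  a5:✓
Every analyst in the restrictor has a witness.

True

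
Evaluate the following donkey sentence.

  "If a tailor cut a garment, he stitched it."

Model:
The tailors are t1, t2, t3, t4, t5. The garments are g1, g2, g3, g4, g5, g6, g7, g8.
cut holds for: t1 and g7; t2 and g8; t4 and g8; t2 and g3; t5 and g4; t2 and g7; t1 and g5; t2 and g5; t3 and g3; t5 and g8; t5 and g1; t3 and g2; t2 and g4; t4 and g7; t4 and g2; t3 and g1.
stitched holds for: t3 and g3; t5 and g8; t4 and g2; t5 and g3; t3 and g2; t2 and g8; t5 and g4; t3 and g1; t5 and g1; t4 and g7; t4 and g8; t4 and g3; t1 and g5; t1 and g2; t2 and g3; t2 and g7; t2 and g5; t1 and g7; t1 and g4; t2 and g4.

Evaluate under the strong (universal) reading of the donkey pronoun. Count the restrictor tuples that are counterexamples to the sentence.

0

"it" takes "a garment" as antecedent — a donkey pronoun bound across the clause boundary.
Strong reading: for every (t,g) with cut(t,g), stitched(t,g).
Restrictor pairs: (t1,g5) ✓  (t1,g7) ✓  (t2,g3) ✓  (t2,g4) ✓  (t2,g5) ✓  (t2,g7) ✓  (t2,g8) ✓  (t3,g1) ✓  (t3,g2) ✓  (t3,g3) ✓  (t4,g2) ✓  (t4,g7) ✓  (t4,g8) ✓  (t5,g1) ✓  (t5,g4) ✓  (t5,g8) ✓
Counterexamples (restrictor pairs failing the scope): 0.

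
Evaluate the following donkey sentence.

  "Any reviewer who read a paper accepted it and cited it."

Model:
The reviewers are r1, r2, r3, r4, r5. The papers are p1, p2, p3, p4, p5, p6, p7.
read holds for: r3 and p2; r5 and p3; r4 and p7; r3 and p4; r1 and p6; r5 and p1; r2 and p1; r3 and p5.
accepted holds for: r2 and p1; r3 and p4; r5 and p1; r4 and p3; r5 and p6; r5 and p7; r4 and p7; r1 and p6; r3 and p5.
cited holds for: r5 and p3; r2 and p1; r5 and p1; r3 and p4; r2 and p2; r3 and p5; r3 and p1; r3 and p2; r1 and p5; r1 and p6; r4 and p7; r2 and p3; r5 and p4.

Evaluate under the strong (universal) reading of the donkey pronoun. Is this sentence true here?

"it" takes "a paper" as antecedent — a donkey pronoun bound across the clause boundary.
Strong reading: for every (r,p) with read(r,p), accepted(r,p) ∧ cited(r,p).
Restrictor pairs: (r1,p6) ✓  (r2,p1) ✓  (r3,p2) ✗  (r3,p4) ✓  (r3,p5) ✓  (r4,p7) ✓  (r5,p1) ✓  (r5,p3) ✗
Counterexample: (r3,p2) is in read but fails the scope.

False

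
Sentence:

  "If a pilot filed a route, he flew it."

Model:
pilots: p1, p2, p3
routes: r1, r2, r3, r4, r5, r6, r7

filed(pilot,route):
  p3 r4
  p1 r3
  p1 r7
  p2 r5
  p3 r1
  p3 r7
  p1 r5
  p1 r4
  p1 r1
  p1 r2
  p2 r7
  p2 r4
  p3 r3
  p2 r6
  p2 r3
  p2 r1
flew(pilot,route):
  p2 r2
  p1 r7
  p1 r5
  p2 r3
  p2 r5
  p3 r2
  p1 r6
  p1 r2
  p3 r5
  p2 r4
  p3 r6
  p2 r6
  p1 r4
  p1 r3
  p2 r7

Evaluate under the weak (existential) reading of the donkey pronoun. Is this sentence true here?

"it" takes "a route" as antecedent — a donkey pronoun bound across the clause boundary.
Weak reading: every pilot p with some filed-route has at least one filed-route r such that flew(p,r).
Per pilot: p1:✓  p2:✓  p3:✗
p3 has no witness among its filed-routes.

False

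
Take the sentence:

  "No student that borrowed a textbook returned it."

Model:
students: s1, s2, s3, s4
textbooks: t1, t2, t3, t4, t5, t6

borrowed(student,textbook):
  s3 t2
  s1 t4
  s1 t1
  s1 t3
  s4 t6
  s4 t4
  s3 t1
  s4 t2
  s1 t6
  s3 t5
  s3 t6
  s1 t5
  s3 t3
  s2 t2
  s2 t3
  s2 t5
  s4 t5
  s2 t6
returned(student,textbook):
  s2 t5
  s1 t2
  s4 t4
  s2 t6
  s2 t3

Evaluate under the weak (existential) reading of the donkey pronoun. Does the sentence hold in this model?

False

"it" takes "a textbook" as antecedent — a donkey pronoun bound across the clause boundary.
Truth condition: for no (s,t) with borrowed(s,t) does returned(s,t) hold.
Restrictor pairs — does the scope hold? (s1,t1):fails  (s1,t3):fails  (s1,t4):fails  (s1,t5):fails  (s1,t6):fails  (s2,t2):fails  (s2,t3):holds  (s2,t5):holds  (s2,t6):holds  (s3,t1):fails  (s3,t2):fails  (s3,t3):fails  (s3,t5):fails  (s3,t6):fails  (s4,t2):fails  (s4,t4):holds  (s4,t5):fails  (s4,t6):fails
Scope holds for 4 pair(s), so the sentence is false.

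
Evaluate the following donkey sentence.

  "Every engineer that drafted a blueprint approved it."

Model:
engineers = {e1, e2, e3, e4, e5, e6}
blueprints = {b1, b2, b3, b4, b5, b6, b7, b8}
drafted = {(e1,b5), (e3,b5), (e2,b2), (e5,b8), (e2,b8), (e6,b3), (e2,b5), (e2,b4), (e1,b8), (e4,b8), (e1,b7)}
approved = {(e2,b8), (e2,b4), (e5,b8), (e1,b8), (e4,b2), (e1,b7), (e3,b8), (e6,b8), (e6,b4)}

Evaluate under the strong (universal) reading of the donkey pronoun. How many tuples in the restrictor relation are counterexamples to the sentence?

"it" takes "a blueprint" as antecedent — a donkey pronoun bound across the clause boundary.
Strong reading: for every (e,b) with drafted(e,b), approved(e,b).
Restrictor pairs: (e1,b5) ✗  (e1,b7) ✓  (e1,b8) ✓  (e2,b2) ✗  (e2,b4) ✓  (e2,b5) ✗  (e2,b8) ✓  (e3,b5) ✗  (e4,b8) ✗  (e5,b8) ✓  (e6,b3) ✗
Counterexamples (restrictor pairs failing the scope): 6.

6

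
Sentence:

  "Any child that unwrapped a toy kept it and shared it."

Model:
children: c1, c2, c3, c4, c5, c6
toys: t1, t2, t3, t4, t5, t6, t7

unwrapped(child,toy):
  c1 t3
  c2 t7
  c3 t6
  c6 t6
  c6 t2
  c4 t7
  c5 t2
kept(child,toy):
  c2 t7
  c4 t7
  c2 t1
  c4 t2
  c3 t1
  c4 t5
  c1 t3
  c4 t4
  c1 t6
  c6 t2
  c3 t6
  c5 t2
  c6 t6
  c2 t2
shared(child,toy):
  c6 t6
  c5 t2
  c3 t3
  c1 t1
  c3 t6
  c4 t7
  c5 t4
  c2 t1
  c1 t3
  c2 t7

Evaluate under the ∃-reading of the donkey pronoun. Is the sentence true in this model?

True

"it" takes "a toy" as antecedent — a donkey pronoun bound across the clause boundary.
Weak reading: every child c with some unwrapped-toy has at least one unwrapped-toy t such that kept(c,t) ∧ shared(c,t).
Per child: c1:✓  c2:✓  c3:✓  c4:✓  c5:✓  c6:✓
Every child in the restrictor has a witness.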